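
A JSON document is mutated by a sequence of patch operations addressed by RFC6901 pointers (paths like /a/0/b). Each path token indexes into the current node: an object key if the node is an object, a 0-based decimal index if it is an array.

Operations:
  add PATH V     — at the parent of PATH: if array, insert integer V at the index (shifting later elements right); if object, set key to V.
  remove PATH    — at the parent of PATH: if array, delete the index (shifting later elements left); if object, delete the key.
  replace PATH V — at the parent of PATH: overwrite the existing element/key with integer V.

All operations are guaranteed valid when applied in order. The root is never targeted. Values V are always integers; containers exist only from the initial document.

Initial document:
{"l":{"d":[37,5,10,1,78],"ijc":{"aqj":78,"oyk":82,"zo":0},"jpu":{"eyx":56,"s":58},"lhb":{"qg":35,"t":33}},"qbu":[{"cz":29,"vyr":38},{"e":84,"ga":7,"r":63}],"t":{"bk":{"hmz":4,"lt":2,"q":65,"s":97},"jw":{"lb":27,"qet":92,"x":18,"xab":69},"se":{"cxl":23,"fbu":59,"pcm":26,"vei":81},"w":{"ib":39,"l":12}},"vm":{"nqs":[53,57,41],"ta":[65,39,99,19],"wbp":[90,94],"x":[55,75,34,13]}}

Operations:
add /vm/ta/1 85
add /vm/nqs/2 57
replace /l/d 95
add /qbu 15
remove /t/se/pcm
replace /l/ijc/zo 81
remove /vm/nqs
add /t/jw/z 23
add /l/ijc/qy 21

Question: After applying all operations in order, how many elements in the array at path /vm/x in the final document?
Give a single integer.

After op 1 (add /vm/ta/1 85): {"l":{"d":[37,5,10,1,78],"ijc":{"aqj":78,"oyk":82,"zo":0},"jpu":{"eyx":56,"s":58},"lhb":{"qg":35,"t":33}},"qbu":[{"cz":29,"vyr":38},{"e":84,"ga":7,"r":63}],"t":{"bk":{"hmz":4,"lt":2,"q":65,"s":97},"jw":{"lb":27,"qet":92,"x":18,"xab":69},"se":{"cxl":23,"fbu":59,"pcm":26,"vei":81},"w":{"ib":39,"l":12}},"vm":{"nqs":[53,57,41],"ta":[65,85,39,99,19],"wbp":[90,94],"x":[55,75,34,13]}}
After op 2 (add /vm/nqs/2 57): {"l":{"d":[37,5,10,1,78],"ijc":{"aqj":78,"oyk":82,"zo":0},"jpu":{"eyx":56,"s":58},"lhb":{"qg":35,"t":33}},"qbu":[{"cz":29,"vyr":38},{"e":84,"ga":7,"r":63}],"t":{"bk":{"hmz":4,"lt":2,"q":65,"s":97},"jw":{"lb":27,"qet":92,"x":18,"xab":69},"se":{"cxl":23,"fbu":59,"pcm":26,"vei":81},"w":{"ib":39,"l":12}},"vm":{"nqs":[53,57,57,41],"ta":[65,85,39,99,19],"wbp":[90,94],"x":[55,75,34,13]}}
After op 3 (replace /l/d 95): {"l":{"d":95,"ijc":{"aqj":78,"oyk":82,"zo":0},"jpu":{"eyx":56,"s":58},"lhb":{"qg":35,"t":33}},"qbu":[{"cz":29,"vyr":38},{"e":84,"ga":7,"r":63}],"t":{"bk":{"hmz":4,"lt":2,"q":65,"s":97},"jw":{"lb":27,"qet":92,"x":18,"xab":69},"se":{"cxl":23,"fbu":59,"pcm":26,"vei":81},"w":{"ib":39,"l":12}},"vm":{"nqs":[53,57,57,41],"ta":[65,85,39,99,19],"wbp":[90,94],"x":[55,75,34,13]}}
After op 4 (add /qbu 15): {"l":{"d":95,"ijc":{"aqj":78,"oyk":82,"zo":0},"jpu":{"eyx":56,"s":58},"lhb":{"qg":35,"t":33}},"qbu":15,"t":{"bk":{"hmz":4,"lt":2,"q":65,"s":97},"jw":{"lb":27,"qet":92,"x":18,"xab":69},"se":{"cxl":23,"fbu":59,"pcm":26,"vei":81},"w":{"ib":39,"l":12}},"vm":{"nqs":[53,57,57,41],"ta":[65,85,39,99,19],"wbp":[90,94],"x":[55,75,34,13]}}
After op 5 (remove /t/se/pcm): {"l":{"d":95,"ijc":{"aqj":78,"oyk":82,"zo":0},"jpu":{"eyx":56,"s":58},"lhb":{"qg":35,"t":33}},"qbu":15,"t":{"bk":{"hmz":4,"lt":2,"q":65,"s":97},"jw":{"lb":27,"qet":92,"x":18,"xab":69},"se":{"cxl":23,"fbu":59,"vei":81},"w":{"ib":39,"l":12}},"vm":{"nqs":[53,57,57,41],"ta":[65,85,39,99,19],"wbp":[90,94],"x":[55,75,34,13]}}
After op 6 (replace /l/ijc/zo 81): {"l":{"d":95,"ijc":{"aqj":78,"oyk":82,"zo":81},"jpu":{"eyx":56,"s":58},"lhb":{"qg":35,"t":33}},"qbu":15,"t":{"bk":{"hmz":4,"lt":2,"q":65,"s":97},"jw":{"lb":27,"qet":92,"x":18,"xab":69},"se":{"cxl":23,"fbu":59,"vei":81},"w":{"ib":39,"l":12}},"vm":{"nqs":[53,57,57,41],"ta":[65,85,39,99,19],"wbp":[90,94],"x":[55,75,34,13]}}
After op 7 (remove /vm/nqs): {"l":{"d":95,"ijc":{"aqj":78,"oyk":82,"zo":81},"jpu":{"eyx":56,"s":58},"lhb":{"qg":35,"t":33}},"qbu":15,"t":{"bk":{"hmz":4,"lt":2,"q":65,"s":97},"jw":{"lb":27,"qet":92,"x":18,"xab":69},"se":{"cxl":23,"fbu":59,"vei":81},"w":{"ib":39,"l":12}},"vm":{"ta":[65,85,39,99,19],"wbp":[90,94],"x":[55,75,34,13]}}
After op 8 (add /t/jw/z 23): {"l":{"d":95,"ijc":{"aqj":78,"oyk":82,"zo":81},"jpu":{"eyx":56,"s":58},"lhb":{"qg":35,"t":33}},"qbu":15,"t":{"bk":{"hmz":4,"lt":2,"q":65,"s":97},"jw":{"lb":27,"qet":92,"x":18,"xab":69,"z":23},"se":{"cxl":23,"fbu":59,"vei":81},"w":{"ib":39,"l":12}},"vm":{"ta":[65,85,39,99,19],"wbp":[90,94],"x":[55,75,34,13]}}
After op 9 (add /l/ijc/qy 21): {"l":{"d":95,"ijc":{"aqj":78,"oyk":82,"qy":21,"zo":81},"jpu":{"eyx":56,"s":58},"lhb":{"qg":35,"t":33}},"qbu":15,"t":{"bk":{"hmz":4,"lt":2,"q":65,"s":97},"jw":{"lb":27,"qet":92,"x":18,"xab":69,"z":23},"se":{"cxl":23,"fbu":59,"vei":81},"w":{"ib":39,"l":12}},"vm":{"ta":[65,85,39,99,19],"wbp":[90,94],"x":[55,75,34,13]}}
Size at path /vm/x: 4

Answer: 4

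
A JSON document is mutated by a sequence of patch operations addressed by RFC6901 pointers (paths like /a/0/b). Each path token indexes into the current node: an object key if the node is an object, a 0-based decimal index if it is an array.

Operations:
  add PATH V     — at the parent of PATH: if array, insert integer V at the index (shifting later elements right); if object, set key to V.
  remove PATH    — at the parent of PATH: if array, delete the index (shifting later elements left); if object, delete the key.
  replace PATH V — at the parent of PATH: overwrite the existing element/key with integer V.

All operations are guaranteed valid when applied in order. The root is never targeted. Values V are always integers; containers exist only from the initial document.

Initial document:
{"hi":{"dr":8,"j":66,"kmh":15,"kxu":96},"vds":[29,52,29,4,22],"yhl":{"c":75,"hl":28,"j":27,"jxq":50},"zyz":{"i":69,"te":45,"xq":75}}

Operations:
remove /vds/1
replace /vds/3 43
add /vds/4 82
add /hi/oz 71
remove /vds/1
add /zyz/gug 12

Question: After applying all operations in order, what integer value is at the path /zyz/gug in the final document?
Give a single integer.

Answer: 12

Derivation:
After op 1 (remove /vds/1): {"hi":{"dr":8,"j":66,"kmh":15,"kxu":96},"vds":[29,29,4,22],"yhl":{"c":75,"hl":28,"j":27,"jxq":50},"zyz":{"i":69,"te":45,"xq":75}}
After op 2 (replace /vds/3 43): {"hi":{"dr":8,"j":66,"kmh":15,"kxu":96},"vds":[29,29,4,43],"yhl":{"c":75,"hl":28,"j":27,"jxq":50},"zyz":{"i":69,"te":45,"xq":75}}
After op 3 (add /vds/4 82): {"hi":{"dr":8,"j":66,"kmh":15,"kxu":96},"vds":[29,29,4,43,82],"yhl":{"c":75,"hl":28,"j":27,"jxq":50},"zyz":{"i":69,"te":45,"xq":75}}
After op 4 (add /hi/oz 71): {"hi":{"dr":8,"j":66,"kmh":15,"kxu":96,"oz":71},"vds":[29,29,4,43,82],"yhl":{"c":75,"hl":28,"j":27,"jxq":50},"zyz":{"i":69,"te":45,"xq":75}}
After op 5 (remove /vds/1): {"hi":{"dr":8,"j":66,"kmh":15,"kxu":96,"oz":71},"vds":[29,4,43,82],"yhl":{"c":75,"hl":28,"j":27,"jxq":50},"zyz":{"i":69,"te":45,"xq":75}}
After op 6 (add /zyz/gug 12): {"hi":{"dr":8,"j":66,"kmh":15,"kxu":96,"oz":71},"vds":[29,4,43,82],"yhl":{"c":75,"hl":28,"j":27,"jxq":50},"zyz":{"gug":12,"i":69,"te":45,"xq":75}}
Value at /zyz/gug: 12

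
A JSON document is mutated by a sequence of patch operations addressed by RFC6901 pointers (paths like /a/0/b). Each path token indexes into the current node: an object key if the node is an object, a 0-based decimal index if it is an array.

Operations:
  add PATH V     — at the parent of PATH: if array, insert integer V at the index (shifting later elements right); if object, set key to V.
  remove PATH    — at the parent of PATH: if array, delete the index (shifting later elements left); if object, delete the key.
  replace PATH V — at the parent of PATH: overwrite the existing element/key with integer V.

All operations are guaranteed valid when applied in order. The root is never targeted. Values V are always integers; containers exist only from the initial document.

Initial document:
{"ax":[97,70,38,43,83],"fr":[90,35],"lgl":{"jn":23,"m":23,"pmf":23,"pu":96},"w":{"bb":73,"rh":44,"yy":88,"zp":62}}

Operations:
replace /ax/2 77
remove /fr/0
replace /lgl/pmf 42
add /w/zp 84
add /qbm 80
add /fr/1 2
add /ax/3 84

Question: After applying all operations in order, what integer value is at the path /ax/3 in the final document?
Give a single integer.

Answer: 84

Derivation:
After op 1 (replace /ax/2 77): {"ax":[97,70,77,43,83],"fr":[90,35],"lgl":{"jn":23,"m":23,"pmf":23,"pu":96},"w":{"bb":73,"rh":44,"yy":88,"zp":62}}
After op 2 (remove /fr/0): {"ax":[97,70,77,43,83],"fr":[35],"lgl":{"jn":23,"m":23,"pmf":23,"pu":96},"w":{"bb":73,"rh":44,"yy":88,"zp":62}}
After op 3 (replace /lgl/pmf 42): {"ax":[97,70,77,43,83],"fr":[35],"lgl":{"jn":23,"m":23,"pmf":42,"pu":96},"w":{"bb":73,"rh":44,"yy":88,"zp":62}}
After op 4 (add /w/zp 84): {"ax":[97,70,77,43,83],"fr":[35],"lgl":{"jn":23,"m":23,"pmf":42,"pu":96},"w":{"bb":73,"rh":44,"yy":88,"zp":84}}
After op 5 (add /qbm 80): {"ax":[97,70,77,43,83],"fr":[35],"lgl":{"jn":23,"m":23,"pmf":42,"pu":96},"qbm":80,"w":{"bb":73,"rh":44,"yy":88,"zp":84}}
After op 6 (add /fr/1 2): {"ax":[97,70,77,43,83],"fr":[35,2],"lgl":{"jn":23,"m":23,"pmf":42,"pu":96},"qbm":80,"w":{"bb":73,"rh":44,"yy":88,"zp":84}}
After op 7 (add /ax/3 84): {"ax":[97,70,77,84,43,83],"fr":[35,2],"lgl":{"jn":23,"m":23,"pmf":42,"pu":96},"qbm":80,"w":{"bb":73,"rh":44,"yy":88,"zp":84}}
Value at /ax/3: 84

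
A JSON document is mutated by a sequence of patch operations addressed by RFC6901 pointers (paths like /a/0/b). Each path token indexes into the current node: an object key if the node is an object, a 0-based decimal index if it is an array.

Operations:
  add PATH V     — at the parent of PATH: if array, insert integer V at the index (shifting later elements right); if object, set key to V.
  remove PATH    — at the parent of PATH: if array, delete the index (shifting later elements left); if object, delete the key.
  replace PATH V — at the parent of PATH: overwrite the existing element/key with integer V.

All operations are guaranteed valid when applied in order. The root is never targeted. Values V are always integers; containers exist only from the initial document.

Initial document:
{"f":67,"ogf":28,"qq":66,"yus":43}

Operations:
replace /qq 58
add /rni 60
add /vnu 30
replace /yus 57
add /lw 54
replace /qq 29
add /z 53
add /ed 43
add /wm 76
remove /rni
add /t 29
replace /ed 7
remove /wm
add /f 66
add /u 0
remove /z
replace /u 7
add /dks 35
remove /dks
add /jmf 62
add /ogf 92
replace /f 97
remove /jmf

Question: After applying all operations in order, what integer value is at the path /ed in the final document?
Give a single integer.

After op 1 (replace /qq 58): {"f":67,"ogf":28,"qq":58,"yus":43}
After op 2 (add /rni 60): {"f":67,"ogf":28,"qq":58,"rni":60,"yus":43}
After op 3 (add /vnu 30): {"f":67,"ogf":28,"qq":58,"rni":60,"vnu":30,"yus":43}
After op 4 (replace /yus 57): {"f":67,"ogf":28,"qq":58,"rni":60,"vnu":30,"yus":57}
After op 5 (add /lw 54): {"f":67,"lw":54,"ogf":28,"qq":58,"rni":60,"vnu":30,"yus":57}
After op 6 (replace /qq 29): {"f":67,"lw":54,"ogf":28,"qq":29,"rni":60,"vnu":30,"yus":57}
After op 7 (add /z 53): {"f":67,"lw":54,"ogf":28,"qq":29,"rni":60,"vnu":30,"yus":57,"z":53}
After op 8 (add /ed 43): {"ed":43,"f":67,"lw":54,"ogf":28,"qq":29,"rni":60,"vnu":30,"yus":57,"z":53}
After op 9 (add /wm 76): {"ed":43,"f":67,"lw":54,"ogf":28,"qq":29,"rni":60,"vnu":30,"wm":76,"yus":57,"z":53}
After op 10 (remove /rni): {"ed":43,"f":67,"lw":54,"ogf":28,"qq":29,"vnu":30,"wm":76,"yus":57,"z":53}
After op 11 (add /t 29): {"ed":43,"f":67,"lw":54,"ogf":28,"qq":29,"t":29,"vnu":30,"wm":76,"yus":57,"z":53}
After op 12 (replace /ed 7): {"ed":7,"f":67,"lw":54,"ogf":28,"qq":29,"t":29,"vnu":30,"wm":76,"yus":57,"z":53}
After op 13 (remove /wm): {"ed":7,"f":67,"lw":54,"ogf":28,"qq":29,"t":29,"vnu":30,"yus":57,"z":53}
After op 14 (add /f 66): {"ed":7,"f":66,"lw":54,"ogf":28,"qq":29,"t":29,"vnu":30,"yus":57,"z":53}
After op 15 (add /u 0): {"ed":7,"f":66,"lw":54,"ogf":28,"qq":29,"t":29,"u":0,"vnu":30,"yus":57,"z":53}
After op 16 (remove /z): {"ed":7,"f":66,"lw":54,"ogf":28,"qq":29,"t":29,"u":0,"vnu":30,"yus":57}
After op 17 (replace /u 7): {"ed":7,"f":66,"lw":54,"ogf":28,"qq":29,"t":29,"u":7,"vnu":30,"yus":57}
After op 18 (add /dks 35): {"dks":35,"ed":7,"f":66,"lw":54,"ogf":28,"qq":29,"t":29,"u":7,"vnu":30,"yus":57}
After op 19 (remove /dks): {"ed":7,"f":66,"lw":54,"ogf":28,"qq":29,"t":29,"u":7,"vnu":30,"yus":57}
After op 20 (add /jmf 62): {"ed":7,"f":66,"jmf":62,"lw":54,"ogf":28,"qq":29,"t":29,"u":7,"vnu":30,"yus":57}
After op 21 (add /ogf 92): {"ed":7,"f":66,"jmf":62,"lw":54,"ogf":92,"qq":29,"t":29,"u":7,"vnu":30,"yus":57}
After op 22 (replace /f 97): {"ed":7,"f":97,"jmf":62,"lw":54,"ogf":92,"qq":29,"t":29,"u":7,"vnu":30,"yus":57}
After op 23 (remove /jmf): {"ed":7,"f":97,"lw":54,"ogf":92,"qq":29,"t":29,"u":7,"vnu":30,"yus":57}
Value at /ed: 7

Answer: 7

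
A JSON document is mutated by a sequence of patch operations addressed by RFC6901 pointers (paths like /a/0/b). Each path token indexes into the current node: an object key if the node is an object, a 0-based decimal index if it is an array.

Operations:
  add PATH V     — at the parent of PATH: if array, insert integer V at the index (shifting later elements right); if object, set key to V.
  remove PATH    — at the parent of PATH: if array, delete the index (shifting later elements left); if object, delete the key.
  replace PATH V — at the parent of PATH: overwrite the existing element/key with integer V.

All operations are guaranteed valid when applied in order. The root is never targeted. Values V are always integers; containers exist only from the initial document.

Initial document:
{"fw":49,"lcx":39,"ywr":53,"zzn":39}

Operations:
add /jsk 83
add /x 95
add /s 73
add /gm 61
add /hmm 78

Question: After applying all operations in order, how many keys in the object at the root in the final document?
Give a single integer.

Answer: 9

Derivation:
After op 1 (add /jsk 83): {"fw":49,"jsk":83,"lcx":39,"ywr":53,"zzn":39}
After op 2 (add /x 95): {"fw":49,"jsk":83,"lcx":39,"x":95,"ywr":53,"zzn":39}
After op 3 (add /s 73): {"fw":49,"jsk":83,"lcx":39,"s":73,"x":95,"ywr":53,"zzn":39}
After op 4 (add /gm 61): {"fw":49,"gm":61,"jsk":83,"lcx":39,"s":73,"x":95,"ywr":53,"zzn":39}
After op 5 (add /hmm 78): {"fw":49,"gm":61,"hmm":78,"jsk":83,"lcx":39,"s":73,"x":95,"ywr":53,"zzn":39}
Size at the root: 9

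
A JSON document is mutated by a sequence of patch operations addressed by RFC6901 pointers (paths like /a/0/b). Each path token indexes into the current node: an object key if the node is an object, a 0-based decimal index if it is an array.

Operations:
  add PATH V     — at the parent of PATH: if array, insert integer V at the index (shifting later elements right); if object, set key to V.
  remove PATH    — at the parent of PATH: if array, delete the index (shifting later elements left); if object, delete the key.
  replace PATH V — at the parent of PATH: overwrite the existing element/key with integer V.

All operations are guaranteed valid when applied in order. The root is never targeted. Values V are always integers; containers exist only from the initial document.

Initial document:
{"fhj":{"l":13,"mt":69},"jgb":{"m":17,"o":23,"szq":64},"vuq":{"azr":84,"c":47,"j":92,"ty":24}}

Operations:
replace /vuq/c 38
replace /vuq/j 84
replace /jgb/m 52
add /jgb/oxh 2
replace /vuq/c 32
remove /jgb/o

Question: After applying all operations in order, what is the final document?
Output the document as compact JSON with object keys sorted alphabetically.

After op 1 (replace /vuq/c 38): {"fhj":{"l":13,"mt":69},"jgb":{"m":17,"o":23,"szq":64},"vuq":{"azr":84,"c":38,"j":92,"ty":24}}
After op 2 (replace /vuq/j 84): {"fhj":{"l":13,"mt":69},"jgb":{"m":17,"o":23,"szq":64},"vuq":{"azr":84,"c":38,"j":84,"ty":24}}
After op 3 (replace /jgb/m 52): {"fhj":{"l":13,"mt":69},"jgb":{"m":52,"o":23,"szq":64},"vuq":{"azr":84,"c":38,"j":84,"ty":24}}
After op 4 (add /jgb/oxh 2): {"fhj":{"l":13,"mt":69},"jgb":{"m":52,"o":23,"oxh":2,"szq":64},"vuq":{"azr":84,"c":38,"j":84,"ty":24}}
After op 5 (replace /vuq/c 32): {"fhj":{"l":13,"mt":69},"jgb":{"m":52,"o":23,"oxh":2,"szq":64},"vuq":{"azr":84,"c":32,"j":84,"ty":24}}
After op 6 (remove /jgb/o): {"fhj":{"l":13,"mt":69},"jgb":{"m":52,"oxh":2,"szq":64},"vuq":{"azr":84,"c":32,"j":84,"ty":24}}

Answer: {"fhj":{"l":13,"mt":69},"jgb":{"m":52,"oxh":2,"szq":64},"vuq":{"azr":84,"c":32,"j":84,"ty":24}}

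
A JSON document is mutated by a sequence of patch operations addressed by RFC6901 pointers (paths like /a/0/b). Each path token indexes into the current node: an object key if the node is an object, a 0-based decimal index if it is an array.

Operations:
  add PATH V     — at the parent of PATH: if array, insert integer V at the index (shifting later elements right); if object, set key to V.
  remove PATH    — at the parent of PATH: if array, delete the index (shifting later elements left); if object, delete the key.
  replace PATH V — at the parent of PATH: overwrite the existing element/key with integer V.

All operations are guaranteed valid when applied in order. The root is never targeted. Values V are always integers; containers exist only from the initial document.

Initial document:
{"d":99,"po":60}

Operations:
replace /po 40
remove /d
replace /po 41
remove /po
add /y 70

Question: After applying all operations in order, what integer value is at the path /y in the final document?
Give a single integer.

Answer: 70

Derivation:
After op 1 (replace /po 40): {"d":99,"po":40}
After op 2 (remove /d): {"po":40}
After op 3 (replace /po 41): {"po":41}
After op 4 (remove /po): {}
After op 5 (add /y 70): {"y":70}
Value at /y: 70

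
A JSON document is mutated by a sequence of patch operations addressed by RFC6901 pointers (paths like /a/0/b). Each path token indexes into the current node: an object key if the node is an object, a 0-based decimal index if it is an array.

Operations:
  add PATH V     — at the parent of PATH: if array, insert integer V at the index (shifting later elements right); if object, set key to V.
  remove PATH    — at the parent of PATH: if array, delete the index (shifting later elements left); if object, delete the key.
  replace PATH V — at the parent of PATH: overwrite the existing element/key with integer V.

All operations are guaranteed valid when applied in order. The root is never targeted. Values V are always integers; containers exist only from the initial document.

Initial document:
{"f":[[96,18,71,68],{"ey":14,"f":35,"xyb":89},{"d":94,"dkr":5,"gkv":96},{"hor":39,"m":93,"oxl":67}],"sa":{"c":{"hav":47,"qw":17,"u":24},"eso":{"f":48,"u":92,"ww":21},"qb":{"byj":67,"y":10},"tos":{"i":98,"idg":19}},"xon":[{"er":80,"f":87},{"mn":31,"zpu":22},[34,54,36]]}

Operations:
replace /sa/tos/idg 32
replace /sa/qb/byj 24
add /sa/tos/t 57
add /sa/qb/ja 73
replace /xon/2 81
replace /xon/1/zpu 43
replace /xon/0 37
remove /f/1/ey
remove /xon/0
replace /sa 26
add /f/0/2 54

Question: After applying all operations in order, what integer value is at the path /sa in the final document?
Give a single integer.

Answer: 26

Derivation:
After op 1 (replace /sa/tos/idg 32): {"f":[[96,18,71,68],{"ey":14,"f":35,"xyb":89},{"d":94,"dkr":5,"gkv":96},{"hor":39,"m":93,"oxl":67}],"sa":{"c":{"hav":47,"qw":17,"u":24},"eso":{"f":48,"u":92,"ww":21},"qb":{"byj":67,"y":10},"tos":{"i":98,"idg":32}},"xon":[{"er":80,"f":87},{"mn":31,"zpu":22},[34,54,36]]}
After op 2 (replace /sa/qb/byj 24): {"f":[[96,18,71,68],{"ey":14,"f":35,"xyb":89},{"d":94,"dkr":5,"gkv":96},{"hor":39,"m":93,"oxl":67}],"sa":{"c":{"hav":47,"qw":17,"u":24},"eso":{"f":48,"u":92,"ww":21},"qb":{"byj":24,"y":10},"tos":{"i":98,"idg":32}},"xon":[{"er":80,"f":87},{"mn":31,"zpu":22},[34,54,36]]}
After op 3 (add /sa/tos/t 57): {"f":[[96,18,71,68],{"ey":14,"f":35,"xyb":89},{"d":94,"dkr":5,"gkv":96},{"hor":39,"m":93,"oxl":67}],"sa":{"c":{"hav":47,"qw":17,"u":24},"eso":{"f":48,"u":92,"ww":21},"qb":{"byj":24,"y":10},"tos":{"i":98,"idg":32,"t":57}},"xon":[{"er":80,"f":87},{"mn":31,"zpu":22},[34,54,36]]}
After op 4 (add /sa/qb/ja 73): {"f":[[96,18,71,68],{"ey":14,"f":35,"xyb":89},{"d":94,"dkr":5,"gkv":96},{"hor":39,"m":93,"oxl":67}],"sa":{"c":{"hav":47,"qw":17,"u":24},"eso":{"f":48,"u":92,"ww":21},"qb":{"byj":24,"ja":73,"y":10},"tos":{"i":98,"idg":32,"t":57}},"xon":[{"er":80,"f":87},{"mn":31,"zpu":22},[34,54,36]]}
After op 5 (replace /xon/2 81): {"f":[[96,18,71,68],{"ey":14,"f":35,"xyb":89},{"d":94,"dkr":5,"gkv":96},{"hor":39,"m":93,"oxl":67}],"sa":{"c":{"hav":47,"qw":17,"u":24},"eso":{"f":48,"u":92,"ww":21},"qb":{"byj":24,"ja":73,"y":10},"tos":{"i":98,"idg":32,"t":57}},"xon":[{"er":80,"f":87},{"mn":31,"zpu":22},81]}
After op 6 (replace /xon/1/zpu 43): {"f":[[96,18,71,68],{"ey":14,"f":35,"xyb":89},{"d":94,"dkr":5,"gkv":96},{"hor":39,"m":93,"oxl":67}],"sa":{"c":{"hav":47,"qw":17,"u":24},"eso":{"f":48,"u":92,"ww":21},"qb":{"byj":24,"ja":73,"y":10},"tos":{"i":98,"idg":32,"t":57}},"xon":[{"er":80,"f":87},{"mn":31,"zpu":43},81]}
After op 7 (replace /xon/0 37): {"f":[[96,18,71,68],{"ey":14,"f":35,"xyb":89},{"d":94,"dkr":5,"gkv":96},{"hor":39,"m":93,"oxl":67}],"sa":{"c":{"hav":47,"qw":17,"u":24},"eso":{"f":48,"u":92,"ww":21},"qb":{"byj":24,"ja":73,"y":10},"tos":{"i":98,"idg":32,"t":57}},"xon":[37,{"mn":31,"zpu":43},81]}
After op 8 (remove /f/1/ey): {"f":[[96,18,71,68],{"f":35,"xyb":89},{"d":94,"dkr":5,"gkv":96},{"hor":39,"m":93,"oxl":67}],"sa":{"c":{"hav":47,"qw":17,"u":24},"eso":{"f":48,"u":92,"ww":21},"qb":{"byj":24,"ja":73,"y":10},"tos":{"i":98,"idg":32,"t":57}},"xon":[37,{"mn":31,"zpu":43},81]}
After op 9 (remove /xon/0): {"f":[[96,18,71,68],{"f":35,"xyb":89},{"d":94,"dkr":5,"gkv":96},{"hor":39,"m":93,"oxl":67}],"sa":{"c":{"hav":47,"qw":17,"u":24},"eso":{"f":48,"u":92,"ww":21},"qb":{"byj":24,"ja":73,"y":10},"tos":{"i":98,"idg":32,"t":57}},"xon":[{"mn":31,"zpu":43},81]}
After op 10 (replace /sa 26): {"f":[[96,18,71,68],{"f":35,"xyb":89},{"d":94,"dkr":5,"gkv":96},{"hor":39,"m":93,"oxl":67}],"sa":26,"xon":[{"mn":31,"zpu":43},81]}
After op 11 (add /f/0/2 54): {"f":[[96,18,54,71,68],{"f":35,"xyb":89},{"d":94,"dkr":5,"gkv":96},{"hor":39,"m":93,"oxl":67}],"sa":26,"xon":[{"mn":31,"zpu":43},81]}
Value at /sa: 26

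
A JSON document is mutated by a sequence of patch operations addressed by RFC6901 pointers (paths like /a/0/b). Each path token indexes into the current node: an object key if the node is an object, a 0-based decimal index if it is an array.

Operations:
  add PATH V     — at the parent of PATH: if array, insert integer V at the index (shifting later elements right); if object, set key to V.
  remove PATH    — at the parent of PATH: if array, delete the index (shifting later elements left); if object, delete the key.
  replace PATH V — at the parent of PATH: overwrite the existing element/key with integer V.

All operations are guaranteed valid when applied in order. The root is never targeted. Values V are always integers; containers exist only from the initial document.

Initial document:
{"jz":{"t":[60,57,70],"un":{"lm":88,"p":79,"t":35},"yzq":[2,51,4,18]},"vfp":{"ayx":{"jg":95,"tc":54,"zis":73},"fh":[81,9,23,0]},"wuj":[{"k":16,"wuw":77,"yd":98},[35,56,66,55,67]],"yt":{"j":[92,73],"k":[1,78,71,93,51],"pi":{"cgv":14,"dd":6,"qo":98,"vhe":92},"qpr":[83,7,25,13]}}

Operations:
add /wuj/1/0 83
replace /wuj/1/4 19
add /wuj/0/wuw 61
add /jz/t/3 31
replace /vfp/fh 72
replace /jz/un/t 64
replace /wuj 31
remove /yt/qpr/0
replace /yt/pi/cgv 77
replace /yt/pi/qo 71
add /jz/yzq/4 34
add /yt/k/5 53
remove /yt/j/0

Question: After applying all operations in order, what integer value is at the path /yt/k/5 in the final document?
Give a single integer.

Answer: 53

Derivation:
After op 1 (add /wuj/1/0 83): {"jz":{"t":[60,57,70],"un":{"lm":88,"p":79,"t":35},"yzq":[2,51,4,18]},"vfp":{"ayx":{"jg":95,"tc":54,"zis":73},"fh":[81,9,23,0]},"wuj":[{"k":16,"wuw":77,"yd":98},[83,35,56,66,55,67]],"yt":{"j":[92,73],"k":[1,78,71,93,51],"pi":{"cgv":14,"dd":6,"qo":98,"vhe":92},"qpr":[83,7,25,13]}}
After op 2 (replace /wuj/1/4 19): {"jz":{"t":[60,57,70],"un":{"lm":88,"p":79,"t":35},"yzq":[2,51,4,18]},"vfp":{"ayx":{"jg":95,"tc":54,"zis":73},"fh":[81,9,23,0]},"wuj":[{"k":16,"wuw":77,"yd":98},[83,35,56,66,19,67]],"yt":{"j":[92,73],"k":[1,78,71,93,51],"pi":{"cgv":14,"dd":6,"qo":98,"vhe":92},"qpr":[83,7,25,13]}}
After op 3 (add /wuj/0/wuw 61): {"jz":{"t":[60,57,70],"un":{"lm":88,"p":79,"t":35},"yzq":[2,51,4,18]},"vfp":{"ayx":{"jg":95,"tc":54,"zis":73},"fh":[81,9,23,0]},"wuj":[{"k":16,"wuw":61,"yd":98},[83,35,56,66,19,67]],"yt":{"j":[92,73],"k":[1,78,71,93,51],"pi":{"cgv":14,"dd":6,"qo":98,"vhe":92},"qpr":[83,7,25,13]}}
After op 4 (add /jz/t/3 31): {"jz":{"t":[60,57,70,31],"un":{"lm":88,"p":79,"t":35},"yzq":[2,51,4,18]},"vfp":{"ayx":{"jg":95,"tc":54,"zis":73},"fh":[81,9,23,0]},"wuj":[{"k":16,"wuw":61,"yd":98},[83,35,56,66,19,67]],"yt":{"j":[92,73],"k":[1,78,71,93,51],"pi":{"cgv":14,"dd":6,"qo":98,"vhe":92},"qpr":[83,7,25,13]}}
After op 5 (replace /vfp/fh 72): {"jz":{"t":[60,57,70,31],"un":{"lm":88,"p":79,"t":35},"yzq":[2,51,4,18]},"vfp":{"ayx":{"jg":95,"tc":54,"zis":73},"fh":72},"wuj":[{"k":16,"wuw":61,"yd":98},[83,35,56,66,19,67]],"yt":{"j":[92,73],"k":[1,78,71,93,51],"pi":{"cgv":14,"dd":6,"qo":98,"vhe":92},"qpr":[83,7,25,13]}}
After op 6 (replace /jz/un/t 64): {"jz":{"t":[60,57,70,31],"un":{"lm":88,"p":79,"t":64},"yzq":[2,51,4,18]},"vfp":{"ayx":{"jg":95,"tc":54,"zis":73},"fh":72},"wuj":[{"k":16,"wuw":61,"yd":98},[83,35,56,66,19,67]],"yt":{"j":[92,73],"k":[1,78,71,93,51],"pi":{"cgv":14,"dd":6,"qo":98,"vhe":92},"qpr":[83,7,25,13]}}
After op 7 (replace /wuj 31): {"jz":{"t":[60,57,70,31],"un":{"lm":88,"p":79,"t":64},"yzq":[2,51,4,18]},"vfp":{"ayx":{"jg":95,"tc":54,"zis":73},"fh":72},"wuj":31,"yt":{"j":[92,73],"k":[1,78,71,93,51],"pi":{"cgv":14,"dd":6,"qo":98,"vhe":92},"qpr":[83,7,25,13]}}
After op 8 (remove /yt/qpr/0): {"jz":{"t":[60,57,70,31],"un":{"lm":88,"p":79,"t":64},"yzq":[2,51,4,18]},"vfp":{"ayx":{"jg":95,"tc":54,"zis":73},"fh":72},"wuj":31,"yt":{"j":[92,73],"k":[1,78,71,93,51],"pi":{"cgv":14,"dd":6,"qo":98,"vhe":92},"qpr":[7,25,13]}}
After op 9 (replace /yt/pi/cgv 77): {"jz":{"t":[60,57,70,31],"un":{"lm":88,"p":79,"t":64},"yzq":[2,51,4,18]},"vfp":{"ayx":{"jg":95,"tc":54,"zis":73},"fh":72},"wuj":31,"yt":{"j":[92,73],"k":[1,78,71,93,51],"pi":{"cgv":77,"dd":6,"qo":98,"vhe":92},"qpr":[7,25,13]}}
After op 10 (replace /yt/pi/qo 71): {"jz":{"t":[60,57,70,31],"un":{"lm":88,"p":79,"t":64},"yzq":[2,51,4,18]},"vfp":{"ayx":{"jg":95,"tc":54,"zis":73},"fh":72},"wuj":31,"yt":{"j":[92,73],"k":[1,78,71,93,51],"pi":{"cgv":77,"dd":6,"qo":71,"vhe":92},"qpr":[7,25,13]}}
After op 11 (add /jz/yzq/4 34): {"jz":{"t":[60,57,70,31],"un":{"lm":88,"p":79,"t":64},"yzq":[2,51,4,18,34]},"vfp":{"ayx":{"jg":95,"tc":54,"zis":73},"fh":72},"wuj":31,"yt":{"j":[92,73],"k":[1,78,71,93,51],"pi":{"cgv":77,"dd":6,"qo":71,"vhe":92},"qpr":[7,25,13]}}
After op 12 (add /yt/k/5 53): {"jz":{"t":[60,57,70,31],"un":{"lm":88,"p":79,"t":64},"yzq":[2,51,4,18,34]},"vfp":{"ayx":{"jg":95,"tc":54,"zis":73},"fh":72},"wuj":31,"yt":{"j":[92,73],"k":[1,78,71,93,51,53],"pi":{"cgv":77,"dd":6,"qo":71,"vhe":92},"qpr":[7,25,13]}}
After op 13 (remove /yt/j/0): {"jz":{"t":[60,57,70,31],"un":{"lm":88,"p":79,"t":64},"yzq":[2,51,4,18,34]},"vfp":{"ayx":{"jg":95,"tc":54,"zis":73},"fh":72},"wuj":31,"yt":{"j":[73],"k":[1,78,71,93,51,53],"pi":{"cgv":77,"dd":6,"qo":71,"vhe":92},"qpr":[7,25,13]}}
Value at /yt/k/5: 53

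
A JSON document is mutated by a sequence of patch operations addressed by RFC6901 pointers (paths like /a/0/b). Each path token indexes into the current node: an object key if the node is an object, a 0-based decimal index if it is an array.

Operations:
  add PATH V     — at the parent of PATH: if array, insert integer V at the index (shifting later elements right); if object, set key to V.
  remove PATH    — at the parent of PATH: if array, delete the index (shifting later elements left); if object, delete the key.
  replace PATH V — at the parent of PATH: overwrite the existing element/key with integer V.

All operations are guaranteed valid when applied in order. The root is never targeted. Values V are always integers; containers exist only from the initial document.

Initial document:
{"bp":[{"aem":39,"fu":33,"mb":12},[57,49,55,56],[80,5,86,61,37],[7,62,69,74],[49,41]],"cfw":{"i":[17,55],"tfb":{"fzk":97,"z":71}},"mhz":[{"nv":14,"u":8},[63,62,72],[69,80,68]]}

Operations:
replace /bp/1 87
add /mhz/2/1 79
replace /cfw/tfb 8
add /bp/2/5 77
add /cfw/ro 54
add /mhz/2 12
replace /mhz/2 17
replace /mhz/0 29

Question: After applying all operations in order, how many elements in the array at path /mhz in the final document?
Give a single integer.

Answer: 4

Derivation:
After op 1 (replace /bp/1 87): {"bp":[{"aem":39,"fu":33,"mb":12},87,[80,5,86,61,37],[7,62,69,74],[49,41]],"cfw":{"i":[17,55],"tfb":{"fzk":97,"z":71}},"mhz":[{"nv":14,"u":8},[63,62,72],[69,80,68]]}
After op 2 (add /mhz/2/1 79): {"bp":[{"aem":39,"fu":33,"mb":12},87,[80,5,86,61,37],[7,62,69,74],[49,41]],"cfw":{"i":[17,55],"tfb":{"fzk":97,"z":71}},"mhz":[{"nv":14,"u":8},[63,62,72],[69,79,80,68]]}
After op 3 (replace /cfw/tfb 8): {"bp":[{"aem":39,"fu":33,"mb":12},87,[80,5,86,61,37],[7,62,69,74],[49,41]],"cfw":{"i":[17,55],"tfb":8},"mhz":[{"nv":14,"u":8},[63,62,72],[69,79,80,68]]}
After op 4 (add /bp/2/5 77): {"bp":[{"aem":39,"fu":33,"mb":12},87,[80,5,86,61,37,77],[7,62,69,74],[49,41]],"cfw":{"i":[17,55],"tfb":8},"mhz":[{"nv":14,"u":8},[63,62,72],[69,79,80,68]]}
After op 5 (add /cfw/ro 54): {"bp":[{"aem":39,"fu":33,"mb":12},87,[80,5,86,61,37,77],[7,62,69,74],[49,41]],"cfw":{"i":[17,55],"ro":54,"tfb":8},"mhz":[{"nv":14,"u":8},[63,62,72],[69,79,80,68]]}
After op 6 (add /mhz/2 12): {"bp":[{"aem":39,"fu":33,"mb":12},87,[80,5,86,61,37,77],[7,62,69,74],[49,41]],"cfw":{"i":[17,55],"ro":54,"tfb":8},"mhz":[{"nv":14,"u":8},[63,62,72],12,[69,79,80,68]]}
After op 7 (replace /mhz/2 17): {"bp":[{"aem":39,"fu":33,"mb":12},87,[80,5,86,61,37,77],[7,62,69,74],[49,41]],"cfw":{"i":[17,55],"ro":54,"tfb":8},"mhz":[{"nv":14,"u":8},[63,62,72],17,[69,79,80,68]]}
After op 8 (replace /mhz/0 29): {"bp":[{"aem":39,"fu":33,"mb":12},87,[80,5,86,61,37,77],[7,62,69,74],[49,41]],"cfw":{"i":[17,55],"ro":54,"tfb":8},"mhz":[29,[63,62,72],17,[69,79,80,68]]}
Size at path /mhz: 4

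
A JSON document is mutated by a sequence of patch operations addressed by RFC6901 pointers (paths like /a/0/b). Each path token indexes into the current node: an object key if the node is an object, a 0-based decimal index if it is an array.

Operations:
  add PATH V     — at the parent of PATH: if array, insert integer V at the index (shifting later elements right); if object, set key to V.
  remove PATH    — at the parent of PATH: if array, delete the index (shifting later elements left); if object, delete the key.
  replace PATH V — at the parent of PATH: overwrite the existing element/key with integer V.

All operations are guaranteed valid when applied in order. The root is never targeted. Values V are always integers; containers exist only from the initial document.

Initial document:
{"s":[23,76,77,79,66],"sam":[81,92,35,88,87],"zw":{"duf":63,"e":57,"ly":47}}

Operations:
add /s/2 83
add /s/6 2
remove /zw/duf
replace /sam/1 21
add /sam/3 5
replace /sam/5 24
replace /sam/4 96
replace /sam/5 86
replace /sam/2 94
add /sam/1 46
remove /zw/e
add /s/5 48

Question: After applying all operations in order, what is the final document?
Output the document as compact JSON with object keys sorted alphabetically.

After op 1 (add /s/2 83): {"s":[23,76,83,77,79,66],"sam":[81,92,35,88,87],"zw":{"duf":63,"e":57,"ly":47}}
After op 2 (add /s/6 2): {"s":[23,76,83,77,79,66,2],"sam":[81,92,35,88,87],"zw":{"duf":63,"e":57,"ly":47}}
After op 3 (remove /zw/duf): {"s":[23,76,83,77,79,66,2],"sam":[81,92,35,88,87],"zw":{"e":57,"ly":47}}
After op 4 (replace /sam/1 21): {"s":[23,76,83,77,79,66,2],"sam":[81,21,35,88,87],"zw":{"e":57,"ly":47}}
After op 5 (add /sam/3 5): {"s":[23,76,83,77,79,66,2],"sam":[81,21,35,5,88,87],"zw":{"e":57,"ly":47}}
After op 6 (replace /sam/5 24): {"s":[23,76,83,77,79,66,2],"sam":[81,21,35,5,88,24],"zw":{"e":57,"ly":47}}
After op 7 (replace /sam/4 96): {"s":[23,76,83,77,79,66,2],"sam":[81,21,35,5,96,24],"zw":{"e":57,"ly":47}}
After op 8 (replace /sam/5 86): {"s":[23,76,83,77,79,66,2],"sam":[81,21,35,5,96,86],"zw":{"e":57,"ly":47}}
After op 9 (replace /sam/2 94): {"s":[23,76,83,77,79,66,2],"sam":[81,21,94,5,96,86],"zw":{"e":57,"ly":47}}
After op 10 (add /sam/1 46): {"s":[23,76,83,77,79,66,2],"sam":[81,46,21,94,5,96,86],"zw":{"e":57,"ly":47}}
After op 11 (remove /zw/e): {"s":[23,76,83,77,79,66,2],"sam":[81,46,21,94,5,96,86],"zw":{"ly":47}}
After op 12 (add /s/5 48): {"s":[23,76,83,77,79,48,66,2],"sam":[81,46,21,94,5,96,86],"zw":{"ly":47}}

Answer: {"s":[23,76,83,77,79,48,66,2],"sam":[81,46,21,94,5,96,86],"zw":{"ly":47}}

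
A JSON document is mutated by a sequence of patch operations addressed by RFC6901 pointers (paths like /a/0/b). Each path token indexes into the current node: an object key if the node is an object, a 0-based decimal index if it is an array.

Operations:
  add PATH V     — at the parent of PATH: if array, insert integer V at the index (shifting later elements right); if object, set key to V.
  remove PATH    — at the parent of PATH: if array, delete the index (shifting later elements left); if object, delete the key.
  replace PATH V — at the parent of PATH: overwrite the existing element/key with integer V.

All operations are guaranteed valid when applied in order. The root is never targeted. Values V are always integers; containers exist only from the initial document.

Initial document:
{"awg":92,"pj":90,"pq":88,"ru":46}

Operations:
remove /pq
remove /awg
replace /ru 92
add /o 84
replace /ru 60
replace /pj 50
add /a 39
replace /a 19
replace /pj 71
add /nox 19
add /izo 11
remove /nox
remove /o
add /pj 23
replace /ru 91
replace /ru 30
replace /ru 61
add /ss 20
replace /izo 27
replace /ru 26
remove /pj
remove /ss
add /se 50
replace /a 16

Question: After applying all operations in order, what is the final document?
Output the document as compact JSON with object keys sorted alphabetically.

Answer: {"a":16,"izo":27,"ru":26,"se":50}

Derivation:
After op 1 (remove /pq): {"awg":92,"pj":90,"ru":46}
After op 2 (remove /awg): {"pj":90,"ru":46}
After op 3 (replace /ru 92): {"pj":90,"ru":92}
After op 4 (add /o 84): {"o":84,"pj":90,"ru":92}
After op 5 (replace /ru 60): {"o":84,"pj":90,"ru":60}
After op 6 (replace /pj 50): {"o":84,"pj":50,"ru":60}
After op 7 (add /a 39): {"a":39,"o":84,"pj":50,"ru":60}
After op 8 (replace /a 19): {"a":19,"o":84,"pj":50,"ru":60}
After op 9 (replace /pj 71): {"a":19,"o":84,"pj":71,"ru":60}
After op 10 (add /nox 19): {"a":19,"nox":19,"o":84,"pj":71,"ru":60}
After op 11 (add /izo 11): {"a":19,"izo":11,"nox":19,"o":84,"pj":71,"ru":60}
After op 12 (remove /nox): {"a":19,"izo":11,"o":84,"pj":71,"ru":60}
After op 13 (remove /o): {"a":19,"izo":11,"pj":71,"ru":60}
After op 14 (add /pj 23): {"a":19,"izo":11,"pj":23,"ru":60}
After op 15 (replace /ru 91): {"a":19,"izo":11,"pj":23,"ru":91}
After op 16 (replace /ru 30): {"a":19,"izo":11,"pj":23,"ru":30}
After op 17 (replace /ru 61): {"a":19,"izo":11,"pj":23,"ru":61}
After op 18 (add /ss 20): {"a":19,"izo":11,"pj":23,"ru":61,"ss":20}
After op 19 (replace /izo 27): {"a":19,"izo":27,"pj":23,"ru":61,"ss":20}
After op 20 (replace /ru 26): {"a":19,"izo":27,"pj":23,"ru":26,"ss":20}
After op 21 (remove /pj): {"a":19,"izo":27,"ru":26,"ss":20}
After op 22 (remove /ss): {"a":19,"izo":27,"ru":26}
After op 23 (add /se 50): {"a":19,"izo":27,"ru":26,"se":50}
After op 24 (replace /a 16): {"a":16,"izo":27,"ru":26,"se":50}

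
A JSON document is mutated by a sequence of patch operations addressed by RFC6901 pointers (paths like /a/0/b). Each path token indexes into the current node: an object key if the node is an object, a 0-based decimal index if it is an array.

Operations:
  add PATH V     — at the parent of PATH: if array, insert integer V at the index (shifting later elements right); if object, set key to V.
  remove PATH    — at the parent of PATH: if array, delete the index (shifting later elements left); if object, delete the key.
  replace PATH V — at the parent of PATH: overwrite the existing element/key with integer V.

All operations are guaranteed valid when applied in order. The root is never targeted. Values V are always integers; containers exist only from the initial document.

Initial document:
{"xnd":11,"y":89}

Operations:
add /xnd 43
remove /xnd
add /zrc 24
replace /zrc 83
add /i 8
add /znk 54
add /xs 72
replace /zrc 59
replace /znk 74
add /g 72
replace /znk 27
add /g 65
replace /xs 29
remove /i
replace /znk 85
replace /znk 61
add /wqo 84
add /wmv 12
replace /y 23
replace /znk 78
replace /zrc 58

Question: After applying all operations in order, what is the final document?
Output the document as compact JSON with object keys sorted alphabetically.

Answer: {"g":65,"wmv":12,"wqo":84,"xs":29,"y":23,"znk":78,"zrc":58}

Derivation:
After op 1 (add /xnd 43): {"xnd":43,"y":89}
After op 2 (remove /xnd): {"y":89}
After op 3 (add /zrc 24): {"y":89,"zrc":24}
After op 4 (replace /zrc 83): {"y":89,"zrc":83}
After op 5 (add /i 8): {"i":8,"y":89,"zrc":83}
After op 6 (add /znk 54): {"i":8,"y":89,"znk":54,"zrc":83}
After op 7 (add /xs 72): {"i":8,"xs":72,"y":89,"znk":54,"zrc":83}
After op 8 (replace /zrc 59): {"i":8,"xs":72,"y":89,"znk":54,"zrc":59}
After op 9 (replace /znk 74): {"i":8,"xs":72,"y":89,"znk":74,"zrc":59}
After op 10 (add /g 72): {"g":72,"i":8,"xs":72,"y":89,"znk":74,"zrc":59}
After op 11 (replace /znk 27): {"g":72,"i":8,"xs":72,"y":89,"znk":27,"zrc":59}
After op 12 (add /g 65): {"g":65,"i":8,"xs":72,"y":89,"znk":27,"zrc":59}
After op 13 (replace /xs 29): {"g":65,"i":8,"xs":29,"y":89,"znk":27,"zrc":59}
After op 14 (remove /i): {"g":65,"xs":29,"y":89,"znk":27,"zrc":59}
After op 15 (replace /znk 85): {"g":65,"xs":29,"y":89,"znk":85,"zrc":59}
After op 16 (replace /znk 61): {"g":65,"xs":29,"y":89,"znk":61,"zrc":59}
After op 17 (add /wqo 84): {"g":65,"wqo":84,"xs":29,"y":89,"znk":61,"zrc":59}
After op 18 (add /wmv 12): {"g":65,"wmv":12,"wqo":84,"xs":29,"y":89,"znk":61,"zrc":59}
After op 19 (replace /y 23): {"g":65,"wmv":12,"wqo":84,"xs":29,"y":23,"znk":61,"zrc":59}
After op 20 (replace /znk 78): {"g":65,"wmv":12,"wqo":84,"xs":29,"y":23,"znk":78,"zrc":59}
After op 21 (replace /zrc 58): {"g":65,"wmv":12,"wqo":84,"xs":29,"y":23,"znk":78,"zrc":58}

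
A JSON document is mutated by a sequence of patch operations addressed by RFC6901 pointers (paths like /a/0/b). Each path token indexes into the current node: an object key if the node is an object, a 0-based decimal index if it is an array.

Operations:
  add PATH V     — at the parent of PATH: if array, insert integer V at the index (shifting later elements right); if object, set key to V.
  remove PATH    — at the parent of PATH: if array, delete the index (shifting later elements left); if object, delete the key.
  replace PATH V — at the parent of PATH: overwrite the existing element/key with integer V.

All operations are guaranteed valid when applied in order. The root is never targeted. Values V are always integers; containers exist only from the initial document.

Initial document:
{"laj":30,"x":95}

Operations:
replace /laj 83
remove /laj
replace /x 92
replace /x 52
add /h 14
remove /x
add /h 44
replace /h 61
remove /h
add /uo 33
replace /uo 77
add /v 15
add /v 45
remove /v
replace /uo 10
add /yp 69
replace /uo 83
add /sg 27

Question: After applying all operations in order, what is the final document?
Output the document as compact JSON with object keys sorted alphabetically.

Answer: {"sg":27,"uo":83,"yp":69}

Derivation:
After op 1 (replace /laj 83): {"laj":83,"x":95}
After op 2 (remove /laj): {"x":95}
After op 3 (replace /x 92): {"x":92}
After op 4 (replace /x 52): {"x":52}
After op 5 (add /h 14): {"h":14,"x":52}
After op 6 (remove /x): {"h":14}
After op 7 (add /h 44): {"h":44}
After op 8 (replace /h 61): {"h":61}
After op 9 (remove /h): {}
After op 10 (add /uo 33): {"uo":33}
After op 11 (replace /uo 77): {"uo":77}
After op 12 (add /v 15): {"uo":77,"v":15}
After op 13 (add /v 45): {"uo":77,"v":45}
After op 14 (remove /v): {"uo":77}
After op 15 (replace /uo 10): {"uo":10}
After op 16 (add /yp 69): {"uo":10,"yp":69}
After op 17 (replace /uo 83): {"uo":83,"yp":69}
After op 18 (add /sg 27): {"sg":27,"uo":83,"yp":69}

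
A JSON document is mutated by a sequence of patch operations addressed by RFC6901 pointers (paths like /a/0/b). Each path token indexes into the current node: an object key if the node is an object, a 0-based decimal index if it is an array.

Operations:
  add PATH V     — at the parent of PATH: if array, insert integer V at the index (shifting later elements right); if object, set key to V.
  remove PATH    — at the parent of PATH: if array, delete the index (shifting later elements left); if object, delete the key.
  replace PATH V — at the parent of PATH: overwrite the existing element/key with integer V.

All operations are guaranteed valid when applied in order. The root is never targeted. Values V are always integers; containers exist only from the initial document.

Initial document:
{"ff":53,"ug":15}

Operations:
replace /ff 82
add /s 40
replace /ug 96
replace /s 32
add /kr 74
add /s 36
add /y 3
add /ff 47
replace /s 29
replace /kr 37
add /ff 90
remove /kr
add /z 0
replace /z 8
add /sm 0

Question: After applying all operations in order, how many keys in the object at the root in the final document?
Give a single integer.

Answer: 6

Derivation:
After op 1 (replace /ff 82): {"ff":82,"ug":15}
After op 2 (add /s 40): {"ff":82,"s":40,"ug":15}
After op 3 (replace /ug 96): {"ff":82,"s":40,"ug":96}
After op 4 (replace /s 32): {"ff":82,"s":32,"ug":96}
After op 5 (add /kr 74): {"ff":82,"kr":74,"s":32,"ug":96}
After op 6 (add /s 36): {"ff":82,"kr":74,"s":36,"ug":96}
After op 7 (add /y 3): {"ff":82,"kr":74,"s":36,"ug":96,"y":3}
After op 8 (add /ff 47): {"ff":47,"kr":74,"s":36,"ug":96,"y":3}
After op 9 (replace /s 29): {"ff":47,"kr":74,"s":29,"ug":96,"y":3}
After op 10 (replace /kr 37): {"ff":47,"kr":37,"s":29,"ug":96,"y":3}
After op 11 (add /ff 90): {"ff":90,"kr":37,"s":29,"ug":96,"y":3}
After op 12 (remove /kr): {"ff":90,"s":29,"ug":96,"y":3}
After op 13 (add /z 0): {"ff":90,"s":29,"ug":96,"y":3,"z":0}
After op 14 (replace /z 8): {"ff":90,"s":29,"ug":96,"y":3,"z":8}
After op 15 (add /sm 0): {"ff":90,"s":29,"sm":0,"ug":96,"y":3,"z":8}
Size at the root: 6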